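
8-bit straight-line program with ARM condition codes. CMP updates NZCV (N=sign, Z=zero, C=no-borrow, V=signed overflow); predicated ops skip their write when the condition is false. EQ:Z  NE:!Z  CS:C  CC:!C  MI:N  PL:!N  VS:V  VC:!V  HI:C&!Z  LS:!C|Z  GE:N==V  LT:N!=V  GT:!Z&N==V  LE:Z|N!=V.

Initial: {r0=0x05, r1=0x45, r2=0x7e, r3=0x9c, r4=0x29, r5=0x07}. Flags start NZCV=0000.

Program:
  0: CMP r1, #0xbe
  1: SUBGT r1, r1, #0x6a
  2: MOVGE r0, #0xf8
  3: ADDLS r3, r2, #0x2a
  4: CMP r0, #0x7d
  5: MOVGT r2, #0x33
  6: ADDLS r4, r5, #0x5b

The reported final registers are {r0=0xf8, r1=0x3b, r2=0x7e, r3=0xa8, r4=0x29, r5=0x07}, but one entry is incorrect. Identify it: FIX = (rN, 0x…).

FIX = (r1, 0xdb)

[0] flags=1001 → (cmp)
[1] flags=1001 GT?T → r1=0xdb
[2] flags=1001 GE?T → r0=0xf8
[3] flags=1001 LS?T → r3=0xa8
[4] flags=0011 → (cmp)
[5] flags=0011 GT?F → skip
[6] flags=0011 LS?F → skip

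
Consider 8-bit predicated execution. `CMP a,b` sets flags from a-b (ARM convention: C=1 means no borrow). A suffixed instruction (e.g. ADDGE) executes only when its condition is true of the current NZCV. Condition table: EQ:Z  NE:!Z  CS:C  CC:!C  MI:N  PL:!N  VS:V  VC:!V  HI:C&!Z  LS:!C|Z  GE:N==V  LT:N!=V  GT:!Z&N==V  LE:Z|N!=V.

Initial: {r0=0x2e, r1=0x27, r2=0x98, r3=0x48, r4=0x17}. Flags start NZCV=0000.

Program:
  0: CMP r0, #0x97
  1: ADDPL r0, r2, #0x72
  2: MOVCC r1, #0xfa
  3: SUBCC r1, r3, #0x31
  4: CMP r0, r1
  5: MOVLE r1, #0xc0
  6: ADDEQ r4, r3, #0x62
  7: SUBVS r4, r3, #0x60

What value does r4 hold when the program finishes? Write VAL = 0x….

VAL = 0x17

[0] flags=1001 → (cmp)
[1] flags=1001 PL?F → skip
[2] flags=1001 CC?T → r1=0xfa
[3] flags=1001 CC?T → r1=0x17
[4] flags=0010 → (cmp)
[5] flags=0010 LE?F → skip
[6] flags=0010 EQ?F → skip
[7] flags=0010 VS?F → skip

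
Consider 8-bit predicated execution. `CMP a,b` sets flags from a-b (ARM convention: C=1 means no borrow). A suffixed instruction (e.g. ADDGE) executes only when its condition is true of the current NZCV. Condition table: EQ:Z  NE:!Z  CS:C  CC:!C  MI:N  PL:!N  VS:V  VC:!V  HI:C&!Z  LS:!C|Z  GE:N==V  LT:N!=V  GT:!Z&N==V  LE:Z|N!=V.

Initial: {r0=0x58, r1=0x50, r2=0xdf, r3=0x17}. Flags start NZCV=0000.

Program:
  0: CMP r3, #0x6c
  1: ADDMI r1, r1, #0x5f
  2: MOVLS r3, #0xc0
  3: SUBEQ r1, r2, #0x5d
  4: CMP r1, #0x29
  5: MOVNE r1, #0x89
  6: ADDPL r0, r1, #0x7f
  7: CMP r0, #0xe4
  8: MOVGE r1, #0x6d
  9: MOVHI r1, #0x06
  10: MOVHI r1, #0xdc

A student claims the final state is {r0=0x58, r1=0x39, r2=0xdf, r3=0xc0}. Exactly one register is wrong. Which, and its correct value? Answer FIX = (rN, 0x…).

FIX = (r1, 0x6d)

[0] flags=1000 → (cmp)
[1] flags=1000 MI?T → r1=0xaf
[2] flags=1000 LS?T → r3=0xc0
[3] flags=1000 EQ?F → skip
[4] flags=1010 → (cmp)
[5] flags=1010 NE?T → r1=0x89
[6] flags=1010 PL?F → skip
[7] flags=0000 → (cmp)
[8] flags=0000 GE?T → r1=0x6d
[9] flags=0000 HI?F → skip
[10] flags=0000 HI?F → skip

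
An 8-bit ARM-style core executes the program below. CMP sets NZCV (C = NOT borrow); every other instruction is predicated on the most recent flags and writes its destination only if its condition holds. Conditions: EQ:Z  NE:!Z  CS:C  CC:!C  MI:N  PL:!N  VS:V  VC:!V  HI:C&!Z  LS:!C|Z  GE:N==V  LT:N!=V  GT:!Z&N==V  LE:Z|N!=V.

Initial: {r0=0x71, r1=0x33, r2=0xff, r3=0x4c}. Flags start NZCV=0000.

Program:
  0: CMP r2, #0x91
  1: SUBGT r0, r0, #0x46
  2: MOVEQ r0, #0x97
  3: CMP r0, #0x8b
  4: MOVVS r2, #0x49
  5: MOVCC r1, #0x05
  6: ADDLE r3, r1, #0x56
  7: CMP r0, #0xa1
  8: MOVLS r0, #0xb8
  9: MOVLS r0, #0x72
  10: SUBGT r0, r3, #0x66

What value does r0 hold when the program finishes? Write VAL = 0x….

0: ✓ CMP  NZCV=0010
1: ✓ SUBGT  r0←0x2b
2: · MOVEQ
3: ✓ CMP  NZCV=1001
4: ✓ MOVVS  r2←0x49
5: ✓ MOVCC  r1←0x05
6: · ADDLE
7: ✓ CMP  NZCV=1001
8: ✓ MOVLS  r0←0xb8
9: ✓ MOVLS  r0←0x72
10: ✓ SUBGT  r0←0xe6

VAL = 0xe6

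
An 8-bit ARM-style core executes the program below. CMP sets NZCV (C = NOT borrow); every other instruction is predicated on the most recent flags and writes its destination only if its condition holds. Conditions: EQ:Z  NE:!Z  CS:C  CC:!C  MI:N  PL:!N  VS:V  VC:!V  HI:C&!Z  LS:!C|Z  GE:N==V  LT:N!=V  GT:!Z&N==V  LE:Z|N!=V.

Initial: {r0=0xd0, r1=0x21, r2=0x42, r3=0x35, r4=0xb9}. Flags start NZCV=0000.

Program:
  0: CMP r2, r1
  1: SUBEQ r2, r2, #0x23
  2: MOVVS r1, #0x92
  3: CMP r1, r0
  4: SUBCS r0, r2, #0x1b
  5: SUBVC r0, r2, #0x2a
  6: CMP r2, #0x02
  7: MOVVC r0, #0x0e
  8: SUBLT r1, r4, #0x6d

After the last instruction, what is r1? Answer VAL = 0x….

VAL = 0x21

[0] flags=0010 → (cmp)
[1] flags=0010 EQ?F → skip
[2] flags=0010 VS?F → skip
[3] flags=0000 → (cmp)
[4] flags=0000 CS?F → skip
[5] flags=0000 VC?T → r0=0x18
[6] flags=0010 → (cmp)
[7] flags=0010 VC?T → r0=0x0e
[8] flags=0010 LT?F → skip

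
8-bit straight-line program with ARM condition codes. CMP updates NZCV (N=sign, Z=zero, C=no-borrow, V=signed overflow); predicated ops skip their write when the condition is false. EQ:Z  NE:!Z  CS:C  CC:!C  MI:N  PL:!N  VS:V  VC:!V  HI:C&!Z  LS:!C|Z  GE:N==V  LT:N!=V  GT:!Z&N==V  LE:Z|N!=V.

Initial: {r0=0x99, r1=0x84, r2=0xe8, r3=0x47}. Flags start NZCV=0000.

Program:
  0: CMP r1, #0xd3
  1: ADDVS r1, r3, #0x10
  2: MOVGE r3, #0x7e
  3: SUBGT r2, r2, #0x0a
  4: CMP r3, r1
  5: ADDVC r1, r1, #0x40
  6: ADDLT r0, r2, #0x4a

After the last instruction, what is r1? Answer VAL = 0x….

[0] flags=1000 → (cmp)
[1] flags=1000 VS?F → skip
[2] flags=1000 GE?F → skip
[3] flags=1000 GT?F → skip
[4] flags=1001 → (cmp)
[5] flags=1001 VC?F → skip
[6] flags=1001 LT?F → skip

VAL = 0x84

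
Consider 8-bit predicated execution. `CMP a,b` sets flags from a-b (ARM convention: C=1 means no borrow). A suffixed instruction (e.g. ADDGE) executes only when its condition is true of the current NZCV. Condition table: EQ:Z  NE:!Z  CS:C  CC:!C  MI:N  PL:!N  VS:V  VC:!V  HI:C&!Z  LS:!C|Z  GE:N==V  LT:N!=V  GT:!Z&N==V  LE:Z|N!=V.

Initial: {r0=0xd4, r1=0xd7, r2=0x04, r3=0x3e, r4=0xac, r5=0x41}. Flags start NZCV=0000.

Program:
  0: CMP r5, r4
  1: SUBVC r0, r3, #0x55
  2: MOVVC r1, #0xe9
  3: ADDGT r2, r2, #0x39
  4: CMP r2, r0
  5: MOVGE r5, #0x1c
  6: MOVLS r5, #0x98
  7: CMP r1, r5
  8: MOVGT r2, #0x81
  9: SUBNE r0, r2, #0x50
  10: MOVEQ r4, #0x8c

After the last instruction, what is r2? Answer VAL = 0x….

0: ✓ CMP  NZCV=1001
1: · SUBVC
2: · MOVVC
3: ✓ ADDGT  r2←0x3d
4: ✓ CMP  NZCV=0000
5: ✓ MOVGE  r5←0x1c
6: ✓ MOVLS  r5←0x98
7: ✓ CMP  NZCV=0010
8: ✓ MOVGT  r2←0x81
9: ✓ SUBNE  r0←0x31
10: · MOVEQ

VAL = 0x81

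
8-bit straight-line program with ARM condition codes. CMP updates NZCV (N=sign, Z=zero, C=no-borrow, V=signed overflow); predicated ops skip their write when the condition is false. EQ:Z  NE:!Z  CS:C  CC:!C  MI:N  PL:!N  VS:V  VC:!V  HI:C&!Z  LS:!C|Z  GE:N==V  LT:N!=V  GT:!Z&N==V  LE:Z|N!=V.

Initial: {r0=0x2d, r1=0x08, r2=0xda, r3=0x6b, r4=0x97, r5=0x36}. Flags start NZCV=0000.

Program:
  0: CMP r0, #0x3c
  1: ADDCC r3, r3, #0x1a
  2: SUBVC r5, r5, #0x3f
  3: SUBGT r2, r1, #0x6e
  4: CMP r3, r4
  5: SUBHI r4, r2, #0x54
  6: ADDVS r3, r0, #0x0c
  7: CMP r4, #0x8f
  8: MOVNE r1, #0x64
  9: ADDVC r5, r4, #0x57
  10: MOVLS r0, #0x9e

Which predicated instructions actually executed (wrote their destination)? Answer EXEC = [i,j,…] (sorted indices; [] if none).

0: ✓ CMP  NZCV=1000
1: ✓ ADDCC  r3←0x85
2: ✓ SUBVC  r5←0xf7
3: · SUBGT
4: ✓ CMP  NZCV=1000
5: · SUBHI
6: · ADDVS
7: ✓ CMP  NZCV=0010
8: ✓ MOVNE  r1←0x64
9: ✓ ADDVC  r5←0xee
10: · MOVLS

EXEC = [1,2,8,9]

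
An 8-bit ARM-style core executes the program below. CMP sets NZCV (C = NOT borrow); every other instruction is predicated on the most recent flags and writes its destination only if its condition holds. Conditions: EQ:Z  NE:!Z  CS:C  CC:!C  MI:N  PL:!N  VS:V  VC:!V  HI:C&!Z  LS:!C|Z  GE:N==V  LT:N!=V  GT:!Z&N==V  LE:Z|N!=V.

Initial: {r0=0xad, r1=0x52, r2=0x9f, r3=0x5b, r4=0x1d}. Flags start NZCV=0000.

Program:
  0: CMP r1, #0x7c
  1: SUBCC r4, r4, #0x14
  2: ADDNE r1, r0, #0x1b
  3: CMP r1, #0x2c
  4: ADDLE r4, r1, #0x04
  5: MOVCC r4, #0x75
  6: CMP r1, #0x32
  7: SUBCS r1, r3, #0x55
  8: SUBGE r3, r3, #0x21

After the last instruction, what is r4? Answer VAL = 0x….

0: ✓ CMP  NZCV=1000
1: ✓ SUBCC  r4←0x09
2: ✓ ADDNE  r1←0xc8
3: ✓ CMP  NZCV=1010
4: ✓ ADDLE  r4←0xcc
5: · MOVCC
6: ✓ CMP  NZCV=1010
7: ✓ SUBCS  r1←0x06
8: · SUBGE

VAL = 0xcc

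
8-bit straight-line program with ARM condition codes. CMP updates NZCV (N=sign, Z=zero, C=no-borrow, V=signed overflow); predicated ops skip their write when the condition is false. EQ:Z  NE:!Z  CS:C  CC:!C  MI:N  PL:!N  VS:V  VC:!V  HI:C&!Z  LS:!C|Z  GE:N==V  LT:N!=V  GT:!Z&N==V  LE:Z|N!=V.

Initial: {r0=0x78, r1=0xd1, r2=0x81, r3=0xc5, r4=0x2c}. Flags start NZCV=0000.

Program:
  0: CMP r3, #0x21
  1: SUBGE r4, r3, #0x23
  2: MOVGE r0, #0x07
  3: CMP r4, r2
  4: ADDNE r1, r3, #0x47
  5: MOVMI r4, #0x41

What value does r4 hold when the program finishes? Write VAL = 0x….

[0] flags=1010 → (cmp)
[1] flags=1010 GE?F → skip
[2] flags=1010 GE?F → skip
[3] flags=1001 → (cmp)
[4] flags=1001 NE?T → r1=0x0c
[5] flags=1001 MI?T → r4=0x41

VAL = 0x41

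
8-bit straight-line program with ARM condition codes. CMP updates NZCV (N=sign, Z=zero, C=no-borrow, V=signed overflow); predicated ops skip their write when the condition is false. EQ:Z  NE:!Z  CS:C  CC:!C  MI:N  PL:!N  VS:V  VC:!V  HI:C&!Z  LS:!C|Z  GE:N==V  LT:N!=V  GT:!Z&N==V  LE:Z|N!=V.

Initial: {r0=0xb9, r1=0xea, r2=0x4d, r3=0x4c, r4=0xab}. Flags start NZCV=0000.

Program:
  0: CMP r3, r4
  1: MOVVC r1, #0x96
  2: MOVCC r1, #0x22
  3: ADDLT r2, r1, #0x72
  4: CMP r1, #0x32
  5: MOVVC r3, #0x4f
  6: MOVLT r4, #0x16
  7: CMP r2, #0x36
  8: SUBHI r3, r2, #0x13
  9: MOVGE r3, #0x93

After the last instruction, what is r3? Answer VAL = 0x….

VAL = 0x93

0: ✓ CMP  NZCV=1001
1: · MOVVC
2: ✓ MOVCC  r1←0x22
3: · ADDLT
4: ✓ CMP  NZCV=1000
5: ✓ MOVVC  r3←0x4f
6: ✓ MOVLT  r4←0x16
7: ✓ CMP  NZCV=0010
8: ✓ SUBHI  r3←0x3a
9: ✓ MOVGE  r3←0x93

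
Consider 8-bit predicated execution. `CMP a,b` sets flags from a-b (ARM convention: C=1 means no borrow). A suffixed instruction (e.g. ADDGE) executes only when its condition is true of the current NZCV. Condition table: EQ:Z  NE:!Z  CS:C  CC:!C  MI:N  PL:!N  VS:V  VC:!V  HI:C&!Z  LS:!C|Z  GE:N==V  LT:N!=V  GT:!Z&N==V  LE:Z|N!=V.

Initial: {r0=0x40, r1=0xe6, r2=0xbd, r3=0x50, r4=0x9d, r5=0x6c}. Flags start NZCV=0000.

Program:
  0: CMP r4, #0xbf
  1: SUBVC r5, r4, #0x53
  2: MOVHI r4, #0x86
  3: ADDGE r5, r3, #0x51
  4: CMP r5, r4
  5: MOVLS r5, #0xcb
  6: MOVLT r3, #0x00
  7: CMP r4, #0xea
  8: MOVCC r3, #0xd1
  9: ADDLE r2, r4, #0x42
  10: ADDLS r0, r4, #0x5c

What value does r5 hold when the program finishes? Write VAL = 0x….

0: ✓ CMP  NZCV=1000
1: ✓ SUBVC  r5←0x4a
2: · MOVHI
3: · ADDGE
4: ✓ CMP  NZCV=1001
5: ✓ MOVLS  r5←0xcb
6: · MOVLT
7: ✓ CMP  NZCV=1000
8: ✓ MOVCC  r3←0xd1
9: ✓ ADDLE  r2←0xdf
10: ✓ ADDLS  r0←0xf9

VAL = 0xcb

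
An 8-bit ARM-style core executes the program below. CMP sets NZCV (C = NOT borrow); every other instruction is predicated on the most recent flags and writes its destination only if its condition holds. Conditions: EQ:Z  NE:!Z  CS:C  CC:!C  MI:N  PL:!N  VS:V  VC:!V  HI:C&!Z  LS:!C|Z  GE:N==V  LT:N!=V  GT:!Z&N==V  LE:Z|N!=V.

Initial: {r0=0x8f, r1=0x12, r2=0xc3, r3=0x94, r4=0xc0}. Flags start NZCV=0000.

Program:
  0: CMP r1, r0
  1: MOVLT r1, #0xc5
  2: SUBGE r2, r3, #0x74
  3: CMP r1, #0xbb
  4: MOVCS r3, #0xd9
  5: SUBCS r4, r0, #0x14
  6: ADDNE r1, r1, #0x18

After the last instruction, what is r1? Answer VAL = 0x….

VAL = 0x2a

[0] flags=1001 → (cmp)
[1] flags=1001 LT?F → skip
[2] flags=1001 GE?T → r2=0x20
[3] flags=0000 → (cmp)
[4] flags=0000 CS?F → skip
[5] flags=0000 CS?F → skip
[6] flags=0000 NE?T → r1=0x2a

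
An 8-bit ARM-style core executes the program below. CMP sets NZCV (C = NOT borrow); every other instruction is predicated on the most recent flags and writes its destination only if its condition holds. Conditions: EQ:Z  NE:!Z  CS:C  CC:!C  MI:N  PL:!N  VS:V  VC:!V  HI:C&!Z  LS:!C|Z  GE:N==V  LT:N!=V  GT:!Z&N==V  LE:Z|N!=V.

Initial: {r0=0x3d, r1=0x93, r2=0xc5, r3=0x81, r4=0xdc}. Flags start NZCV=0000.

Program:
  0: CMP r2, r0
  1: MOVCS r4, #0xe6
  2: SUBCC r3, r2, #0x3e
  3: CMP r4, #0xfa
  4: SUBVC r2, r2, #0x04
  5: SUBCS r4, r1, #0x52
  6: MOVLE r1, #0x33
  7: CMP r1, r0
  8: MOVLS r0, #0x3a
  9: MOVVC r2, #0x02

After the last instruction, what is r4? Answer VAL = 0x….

[0] flags=1010 → (cmp)
[1] flags=1010 CS?T → r4=0xe6
[2] flags=1010 CC?F → skip
[3] flags=1000 → (cmp)
[4] flags=1000 VC?T → r2=0xc1
[5] flags=1000 CS?F → skip
[6] flags=1000 LE?T → r1=0x33
[7] flags=1000 → (cmp)
[8] flags=1000 LS?T → r0=0x3a
[9] flags=1000 VC?T → r2=0x02

VAL = 0xe6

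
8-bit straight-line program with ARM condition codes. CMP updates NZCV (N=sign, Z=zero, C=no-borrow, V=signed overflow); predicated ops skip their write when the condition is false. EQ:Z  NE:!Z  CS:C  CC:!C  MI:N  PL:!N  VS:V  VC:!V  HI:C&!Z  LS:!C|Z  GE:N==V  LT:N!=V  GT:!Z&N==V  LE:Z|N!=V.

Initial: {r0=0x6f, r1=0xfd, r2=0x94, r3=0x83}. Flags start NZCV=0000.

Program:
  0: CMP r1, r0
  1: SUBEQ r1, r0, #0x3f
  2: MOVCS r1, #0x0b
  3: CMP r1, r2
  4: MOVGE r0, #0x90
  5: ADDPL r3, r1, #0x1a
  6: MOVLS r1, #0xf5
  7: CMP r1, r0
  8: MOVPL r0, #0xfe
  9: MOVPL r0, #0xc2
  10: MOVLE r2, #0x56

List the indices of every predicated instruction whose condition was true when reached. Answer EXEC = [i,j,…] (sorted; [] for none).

0: ✓ CMP  NZCV=1010
1: · SUBEQ
2: ✓ MOVCS  r1←0x0b
3: ✓ CMP  NZCV=0000
4: ✓ MOVGE  r0←0x90
5: ✓ ADDPL  r3←0x25
6: ✓ MOVLS  r1←0xf5
7: ✓ CMP  NZCV=0010
8: ✓ MOVPL  r0←0xfe
9: ✓ MOVPL  r0←0xc2
10: · MOVLE

EXEC = [2,4,5,6,8,9]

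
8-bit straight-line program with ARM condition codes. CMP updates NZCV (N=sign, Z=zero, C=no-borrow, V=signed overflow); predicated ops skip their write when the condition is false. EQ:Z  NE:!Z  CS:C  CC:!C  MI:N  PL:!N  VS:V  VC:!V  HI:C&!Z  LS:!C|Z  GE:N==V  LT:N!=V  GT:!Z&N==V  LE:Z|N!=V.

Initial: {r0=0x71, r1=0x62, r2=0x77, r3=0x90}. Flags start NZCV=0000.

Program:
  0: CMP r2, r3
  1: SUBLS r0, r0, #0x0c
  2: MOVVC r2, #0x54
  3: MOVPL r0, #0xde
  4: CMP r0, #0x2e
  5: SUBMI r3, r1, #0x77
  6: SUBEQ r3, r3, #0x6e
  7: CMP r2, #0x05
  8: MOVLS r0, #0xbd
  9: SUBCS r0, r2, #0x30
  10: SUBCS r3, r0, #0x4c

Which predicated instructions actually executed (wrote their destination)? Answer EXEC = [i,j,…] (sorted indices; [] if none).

0: ✓ CMP  NZCV=1001
1: ✓ SUBLS  r0←0x65
2: · MOVVC
3: · MOVPL
4: ✓ CMP  NZCV=0010
5: · SUBMI
6: · SUBEQ
7: ✓ CMP  NZCV=0010
8: · MOVLS
9: ✓ SUBCS  r0←0x47
10: ✓ SUBCS  r3←0xfb

EXEC = [1,9,10]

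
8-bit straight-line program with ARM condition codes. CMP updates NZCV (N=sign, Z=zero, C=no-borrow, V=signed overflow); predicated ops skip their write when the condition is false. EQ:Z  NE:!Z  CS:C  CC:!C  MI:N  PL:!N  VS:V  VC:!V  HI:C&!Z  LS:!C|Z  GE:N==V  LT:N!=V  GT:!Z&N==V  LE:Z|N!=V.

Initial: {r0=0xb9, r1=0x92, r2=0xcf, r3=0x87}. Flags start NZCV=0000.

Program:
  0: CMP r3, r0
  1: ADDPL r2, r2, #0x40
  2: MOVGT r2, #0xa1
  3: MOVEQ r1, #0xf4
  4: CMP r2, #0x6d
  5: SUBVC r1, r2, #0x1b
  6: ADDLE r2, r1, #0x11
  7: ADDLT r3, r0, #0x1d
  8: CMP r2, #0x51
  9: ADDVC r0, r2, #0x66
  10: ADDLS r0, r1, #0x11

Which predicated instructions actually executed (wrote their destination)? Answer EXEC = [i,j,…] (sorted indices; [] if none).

[0] flags=1000 → (cmp)
[1] flags=1000 PL?F → skip
[2] flags=1000 GT?F → skip
[3] flags=1000 EQ?F → skip
[4] flags=0011 → (cmp)
[5] flags=0011 VC?F → skip
[6] flags=0011 LE?T → r2=0xa3
[7] flags=0011 LT?T → r3=0xd6
[8] flags=0011 → (cmp)
[9] flags=0011 VC?F → skip
[10] flags=0011 LS?F → skip

EXEC = [6,7]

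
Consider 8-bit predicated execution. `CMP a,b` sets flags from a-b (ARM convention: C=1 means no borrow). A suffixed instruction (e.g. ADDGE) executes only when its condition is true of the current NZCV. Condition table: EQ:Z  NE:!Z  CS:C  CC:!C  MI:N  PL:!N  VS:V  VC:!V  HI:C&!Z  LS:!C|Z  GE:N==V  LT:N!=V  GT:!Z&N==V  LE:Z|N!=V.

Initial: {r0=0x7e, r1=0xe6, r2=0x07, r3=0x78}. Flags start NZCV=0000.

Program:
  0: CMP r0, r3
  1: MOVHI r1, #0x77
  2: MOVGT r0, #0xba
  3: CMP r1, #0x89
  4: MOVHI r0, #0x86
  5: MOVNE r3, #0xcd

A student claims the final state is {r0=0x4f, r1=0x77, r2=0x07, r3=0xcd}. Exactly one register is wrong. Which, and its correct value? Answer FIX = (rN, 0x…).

FIX = (r0, 0xba)

0: ✓ CMP  NZCV=0010
1: ✓ MOVHI  r1←0x77
2: ✓ MOVGT  r0←0xba
3: ✓ CMP  NZCV=1001
4: · MOVHI
5: ✓ MOVNE  r3←0xcd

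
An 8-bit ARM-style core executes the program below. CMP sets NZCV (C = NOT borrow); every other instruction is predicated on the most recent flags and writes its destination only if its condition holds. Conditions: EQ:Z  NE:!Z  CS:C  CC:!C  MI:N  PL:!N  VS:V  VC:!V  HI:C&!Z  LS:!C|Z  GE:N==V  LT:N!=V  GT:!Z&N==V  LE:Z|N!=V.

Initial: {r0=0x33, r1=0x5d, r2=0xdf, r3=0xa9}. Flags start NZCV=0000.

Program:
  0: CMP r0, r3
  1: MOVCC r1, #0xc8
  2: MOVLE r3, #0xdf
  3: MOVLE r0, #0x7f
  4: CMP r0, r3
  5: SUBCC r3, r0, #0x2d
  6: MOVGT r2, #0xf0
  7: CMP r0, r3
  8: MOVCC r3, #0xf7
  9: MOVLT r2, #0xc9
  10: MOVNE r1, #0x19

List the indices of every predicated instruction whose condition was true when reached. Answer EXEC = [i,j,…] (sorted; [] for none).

0: ✓ CMP  NZCV=1001
1: ✓ MOVCC  r1←0xc8
2: · MOVLE
3: · MOVLE
4: ✓ CMP  NZCV=1001
5: ✓ SUBCC  r3←0x06
6: ✓ MOVGT  r2←0xf0
7: ✓ CMP  NZCV=0010
8: · MOVCC
9: · MOVLT
10: ✓ MOVNE  r1←0x19

EXEC = [1,5,6,10]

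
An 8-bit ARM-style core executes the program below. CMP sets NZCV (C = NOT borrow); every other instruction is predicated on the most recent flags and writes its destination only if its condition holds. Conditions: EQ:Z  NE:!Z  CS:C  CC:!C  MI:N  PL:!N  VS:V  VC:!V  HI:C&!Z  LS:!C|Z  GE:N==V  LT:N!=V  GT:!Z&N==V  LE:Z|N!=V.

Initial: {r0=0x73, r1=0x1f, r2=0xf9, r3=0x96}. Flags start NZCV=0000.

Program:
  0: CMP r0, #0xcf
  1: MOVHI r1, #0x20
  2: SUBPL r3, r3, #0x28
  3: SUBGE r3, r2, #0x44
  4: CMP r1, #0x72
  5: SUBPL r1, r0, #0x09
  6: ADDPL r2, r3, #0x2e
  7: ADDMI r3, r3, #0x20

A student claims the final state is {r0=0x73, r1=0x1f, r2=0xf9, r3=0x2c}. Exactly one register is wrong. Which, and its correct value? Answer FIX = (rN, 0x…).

[0] flags=1001 → (cmp)
[1] flags=1001 HI?F → skip
[2] flags=1001 PL?F → skip
[3] flags=1001 GE?T → r3=0xb5
[4] flags=1000 → (cmp)
[5] flags=1000 PL?F → skip
[6] flags=1000 PL?F → skip
[7] flags=1000 MI?T → r3=0xd5

FIX = (r3, 0xd5)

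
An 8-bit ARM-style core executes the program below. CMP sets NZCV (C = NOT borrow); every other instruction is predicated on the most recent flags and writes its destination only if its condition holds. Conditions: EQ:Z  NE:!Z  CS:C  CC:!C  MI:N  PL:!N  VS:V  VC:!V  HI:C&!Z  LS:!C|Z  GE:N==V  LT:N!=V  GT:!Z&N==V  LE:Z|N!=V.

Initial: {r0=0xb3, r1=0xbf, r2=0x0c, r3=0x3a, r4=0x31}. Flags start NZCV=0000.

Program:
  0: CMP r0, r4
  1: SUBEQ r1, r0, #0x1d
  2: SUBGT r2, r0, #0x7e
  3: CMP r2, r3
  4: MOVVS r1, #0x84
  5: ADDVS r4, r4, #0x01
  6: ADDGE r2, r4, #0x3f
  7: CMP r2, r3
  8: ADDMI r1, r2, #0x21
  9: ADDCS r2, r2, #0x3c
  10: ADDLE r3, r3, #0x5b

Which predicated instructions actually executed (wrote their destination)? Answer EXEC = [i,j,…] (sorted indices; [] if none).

0: ✓ CMP  NZCV=1010
1: · SUBEQ
2: · SUBGT
3: ✓ CMP  NZCV=1000
4: · MOVVS
5: · ADDVS
6: · ADDGE
7: ✓ CMP  NZCV=1000
8: ✓ ADDMI  r1←0x2d
9: · ADDCS
10: ✓ ADDLE  r3←0x95

EXEC = [8,10]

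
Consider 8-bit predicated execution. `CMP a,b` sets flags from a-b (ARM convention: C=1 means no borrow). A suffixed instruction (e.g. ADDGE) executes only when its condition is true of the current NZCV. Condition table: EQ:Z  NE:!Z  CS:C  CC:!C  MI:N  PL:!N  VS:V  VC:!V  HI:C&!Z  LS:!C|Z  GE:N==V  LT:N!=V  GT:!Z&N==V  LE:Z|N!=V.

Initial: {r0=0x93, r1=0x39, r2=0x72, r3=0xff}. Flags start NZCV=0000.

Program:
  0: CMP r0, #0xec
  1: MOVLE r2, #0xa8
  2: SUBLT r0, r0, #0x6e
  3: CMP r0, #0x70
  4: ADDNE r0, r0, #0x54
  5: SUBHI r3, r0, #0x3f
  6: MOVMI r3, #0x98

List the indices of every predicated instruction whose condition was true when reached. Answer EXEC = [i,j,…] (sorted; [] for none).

0: ✓ CMP  NZCV=1000
1: ✓ MOVLE  r2←0xa8
2: ✓ SUBLT  r0←0x25
3: ✓ CMP  NZCV=1000
4: ✓ ADDNE  r0←0x79
5: · SUBHI
6: ✓ MOVMI  r3←0x98

EXEC = [1,2,4,6]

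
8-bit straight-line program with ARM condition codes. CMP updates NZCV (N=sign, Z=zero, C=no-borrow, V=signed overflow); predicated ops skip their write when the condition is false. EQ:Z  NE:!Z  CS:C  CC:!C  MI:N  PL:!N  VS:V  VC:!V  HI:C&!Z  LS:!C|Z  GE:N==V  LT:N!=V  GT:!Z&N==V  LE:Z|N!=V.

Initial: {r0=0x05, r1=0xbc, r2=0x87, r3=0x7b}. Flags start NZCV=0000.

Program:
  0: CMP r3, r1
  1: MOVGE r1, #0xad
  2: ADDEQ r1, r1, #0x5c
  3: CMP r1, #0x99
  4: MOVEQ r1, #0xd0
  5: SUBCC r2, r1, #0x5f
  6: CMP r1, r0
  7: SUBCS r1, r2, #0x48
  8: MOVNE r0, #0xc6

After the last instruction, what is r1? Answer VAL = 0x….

VAL = 0x3f

[0] flags=1001 → (cmp)
[1] flags=1001 GE?T → r1=0xad
[2] flags=1001 EQ?F → skip
[3] flags=0010 → (cmp)
[4] flags=0010 EQ?F → skip
[5] flags=0010 CC?F → skip
[6] flags=1010 → (cmp)
[7] flags=1010 CS?T → r1=0x3f
[8] flags=1010 NE?T → r0=0xc6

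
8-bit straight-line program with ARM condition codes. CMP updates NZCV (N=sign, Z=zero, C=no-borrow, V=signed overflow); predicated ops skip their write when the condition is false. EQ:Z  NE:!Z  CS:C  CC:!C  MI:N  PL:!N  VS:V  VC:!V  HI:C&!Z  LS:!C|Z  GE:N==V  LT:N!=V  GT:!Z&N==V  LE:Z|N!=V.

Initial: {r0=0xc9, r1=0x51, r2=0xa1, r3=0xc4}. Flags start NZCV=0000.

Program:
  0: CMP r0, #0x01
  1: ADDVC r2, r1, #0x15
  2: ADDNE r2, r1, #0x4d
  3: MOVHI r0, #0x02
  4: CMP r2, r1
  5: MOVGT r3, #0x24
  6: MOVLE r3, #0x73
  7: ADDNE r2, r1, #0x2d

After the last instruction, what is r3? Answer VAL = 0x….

[0] flags=1010 → (cmp)
[1] flags=1010 VC?T → r2=0x66
[2] flags=1010 NE?T → r2=0x9e
[3] flags=1010 HI?T → r0=0x02
[4] flags=0011 → (cmp)
[5] flags=0011 GT?F → skip
[6] flags=0011 LE?T → r3=0x73
[7] flags=0011 NE?T → r2=0x7e

VAL = 0x73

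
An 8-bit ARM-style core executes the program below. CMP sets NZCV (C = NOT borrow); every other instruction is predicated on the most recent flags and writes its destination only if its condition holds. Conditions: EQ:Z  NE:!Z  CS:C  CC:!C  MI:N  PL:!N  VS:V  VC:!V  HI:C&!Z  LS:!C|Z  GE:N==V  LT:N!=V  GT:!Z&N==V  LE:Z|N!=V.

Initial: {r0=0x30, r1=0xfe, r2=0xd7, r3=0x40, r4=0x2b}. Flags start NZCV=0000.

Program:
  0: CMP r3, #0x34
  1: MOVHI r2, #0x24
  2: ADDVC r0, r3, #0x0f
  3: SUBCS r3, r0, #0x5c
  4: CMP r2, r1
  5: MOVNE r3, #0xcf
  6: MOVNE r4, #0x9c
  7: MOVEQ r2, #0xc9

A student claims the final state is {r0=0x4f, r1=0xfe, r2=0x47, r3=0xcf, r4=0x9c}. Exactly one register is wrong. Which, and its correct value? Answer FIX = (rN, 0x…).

[0] flags=0010 → (cmp)
[1] flags=0010 HI?T → r2=0x24
[2] flags=0010 VC?T → r0=0x4f
[3] flags=0010 CS?T → r3=0xf3
[4] flags=0000 → (cmp)
[5] flags=0000 NE?T → r3=0xcf
[6] flags=0000 NE?T → r4=0x9c
[7] flags=0000 EQ?F → skip

FIX = (r2, 0x24)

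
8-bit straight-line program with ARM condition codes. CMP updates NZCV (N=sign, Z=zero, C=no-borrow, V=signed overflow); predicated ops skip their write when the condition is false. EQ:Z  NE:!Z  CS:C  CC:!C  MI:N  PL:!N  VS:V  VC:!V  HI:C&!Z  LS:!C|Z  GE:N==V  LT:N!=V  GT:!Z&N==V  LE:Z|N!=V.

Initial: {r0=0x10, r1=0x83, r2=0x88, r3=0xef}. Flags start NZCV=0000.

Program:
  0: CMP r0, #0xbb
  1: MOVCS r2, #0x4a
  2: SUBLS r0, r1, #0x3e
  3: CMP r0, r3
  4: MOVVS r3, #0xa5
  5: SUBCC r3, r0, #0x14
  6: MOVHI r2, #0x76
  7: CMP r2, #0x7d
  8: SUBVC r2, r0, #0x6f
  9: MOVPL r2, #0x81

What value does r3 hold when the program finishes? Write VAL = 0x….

0: ✓ CMP  NZCV=0000
1: · MOVCS
2: ✓ SUBLS  r0←0x45
3: ✓ CMP  NZCV=0000
4: · MOVVS
5: ✓ SUBCC  r3←0x31
6: · MOVHI
7: ✓ CMP  NZCV=0011
8: · SUBVC
9: ✓ MOVPL  r2←0x81

VAL = 0x31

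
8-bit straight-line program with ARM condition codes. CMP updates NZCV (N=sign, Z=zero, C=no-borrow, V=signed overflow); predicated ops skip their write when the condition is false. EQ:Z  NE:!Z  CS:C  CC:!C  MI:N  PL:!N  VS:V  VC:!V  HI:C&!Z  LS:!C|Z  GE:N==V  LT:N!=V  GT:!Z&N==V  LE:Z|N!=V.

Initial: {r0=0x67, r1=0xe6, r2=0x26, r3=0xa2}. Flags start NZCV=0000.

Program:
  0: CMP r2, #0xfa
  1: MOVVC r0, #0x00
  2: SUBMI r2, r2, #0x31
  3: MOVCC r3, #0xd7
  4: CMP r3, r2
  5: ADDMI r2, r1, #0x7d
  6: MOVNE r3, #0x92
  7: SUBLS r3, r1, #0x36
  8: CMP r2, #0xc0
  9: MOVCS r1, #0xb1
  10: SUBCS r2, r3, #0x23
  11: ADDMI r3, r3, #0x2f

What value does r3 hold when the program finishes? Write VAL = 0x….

VAL = 0xc1

[0] flags=0000 → (cmp)
[1] flags=0000 VC?T → r0=0x00
[2] flags=0000 MI?F → skip
[3] flags=0000 CC?T → r3=0xd7
[4] flags=1010 → (cmp)
[5] flags=1010 MI?T → r2=0x63
[6] flags=1010 NE?T → r3=0x92
[7] flags=1010 LS?F → skip
[8] flags=1001 → (cmp)
[9] flags=1001 CS?F → skip
[10] flags=1001 CS?F → skip
[11] flags=1001 MI?T → r3=0xc1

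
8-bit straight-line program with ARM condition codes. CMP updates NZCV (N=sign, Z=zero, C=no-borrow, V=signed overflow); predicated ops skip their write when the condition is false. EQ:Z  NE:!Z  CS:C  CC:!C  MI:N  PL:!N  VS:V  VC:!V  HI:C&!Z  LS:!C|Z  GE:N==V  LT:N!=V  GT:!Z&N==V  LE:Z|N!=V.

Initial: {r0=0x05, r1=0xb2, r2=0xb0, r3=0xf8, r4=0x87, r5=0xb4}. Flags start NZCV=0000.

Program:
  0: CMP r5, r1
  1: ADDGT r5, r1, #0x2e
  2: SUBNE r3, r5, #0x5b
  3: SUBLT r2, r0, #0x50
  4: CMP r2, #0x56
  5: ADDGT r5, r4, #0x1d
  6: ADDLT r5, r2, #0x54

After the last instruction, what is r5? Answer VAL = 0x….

0: ✓ CMP  NZCV=0010
1: ✓ ADDGT  r5←0xe0
2: ✓ SUBNE  r3←0x85
3: · SUBLT
4: ✓ CMP  NZCV=0011
5: · ADDGT
6: ✓ ADDLT  r5←0x04

VAL = 0x04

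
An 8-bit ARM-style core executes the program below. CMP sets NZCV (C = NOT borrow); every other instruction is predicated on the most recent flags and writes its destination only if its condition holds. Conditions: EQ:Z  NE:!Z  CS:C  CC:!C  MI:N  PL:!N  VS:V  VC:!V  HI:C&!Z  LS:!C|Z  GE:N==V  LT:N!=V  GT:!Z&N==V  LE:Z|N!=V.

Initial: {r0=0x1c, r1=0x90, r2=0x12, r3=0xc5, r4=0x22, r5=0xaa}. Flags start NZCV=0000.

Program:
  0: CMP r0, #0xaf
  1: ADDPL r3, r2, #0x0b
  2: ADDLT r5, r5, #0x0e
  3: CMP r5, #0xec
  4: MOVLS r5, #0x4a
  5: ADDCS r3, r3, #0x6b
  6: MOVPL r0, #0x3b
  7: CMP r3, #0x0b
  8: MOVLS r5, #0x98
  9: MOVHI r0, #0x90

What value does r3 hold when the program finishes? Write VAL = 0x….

0: ✓ CMP  NZCV=0000
1: ✓ ADDPL  r3←0x1d
2: · ADDLT
3: ✓ CMP  NZCV=1000
4: ✓ MOVLS  r5←0x4a
5: · ADDCS
6: · MOVPL
7: ✓ CMP  NZCV=0010
8: · MOVLS
9: ✓ MOVHI  r0←0x90

VAL = 0x1d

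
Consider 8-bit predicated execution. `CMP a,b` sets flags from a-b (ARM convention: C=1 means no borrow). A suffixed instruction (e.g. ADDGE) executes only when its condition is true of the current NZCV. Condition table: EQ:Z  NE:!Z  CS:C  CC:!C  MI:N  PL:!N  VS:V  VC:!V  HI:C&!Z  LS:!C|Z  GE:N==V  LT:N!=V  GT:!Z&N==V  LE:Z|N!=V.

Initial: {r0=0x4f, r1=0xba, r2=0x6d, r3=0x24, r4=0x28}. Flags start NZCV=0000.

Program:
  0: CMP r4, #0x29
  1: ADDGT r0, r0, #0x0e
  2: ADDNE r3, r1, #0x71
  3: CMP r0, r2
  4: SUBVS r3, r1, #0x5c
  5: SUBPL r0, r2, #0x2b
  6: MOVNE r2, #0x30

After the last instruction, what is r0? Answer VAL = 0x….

0: ✓ CMP  NZCV=1000
1: · ADDGT
2: ✓ ADDNE  r3←0x2b
3: ✓ CMP  NZCV=1000
4: · SUBVS
5: · SUBPL
6: ✓ MOVNE  r2←0x30

VAL = 0x4f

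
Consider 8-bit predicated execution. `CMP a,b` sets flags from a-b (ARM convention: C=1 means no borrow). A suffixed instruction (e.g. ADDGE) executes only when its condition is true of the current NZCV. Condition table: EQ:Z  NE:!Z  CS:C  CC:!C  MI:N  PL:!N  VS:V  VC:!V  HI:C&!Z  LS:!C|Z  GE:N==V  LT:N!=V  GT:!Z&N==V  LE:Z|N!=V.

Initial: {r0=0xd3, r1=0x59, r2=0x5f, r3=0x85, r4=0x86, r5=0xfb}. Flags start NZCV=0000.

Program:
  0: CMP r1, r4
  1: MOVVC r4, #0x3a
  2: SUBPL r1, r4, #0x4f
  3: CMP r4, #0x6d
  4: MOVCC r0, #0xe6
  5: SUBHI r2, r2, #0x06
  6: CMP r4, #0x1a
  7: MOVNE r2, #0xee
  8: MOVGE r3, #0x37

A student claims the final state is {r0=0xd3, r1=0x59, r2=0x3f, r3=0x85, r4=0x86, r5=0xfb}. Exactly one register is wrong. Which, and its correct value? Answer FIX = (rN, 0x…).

[0] flags=1001 → (cmp)
[1] flags=1001 VC?F → skip
[2] flags=1001 PL?F → skip
[3] flags=0011 → (cmp)
[4] flags=0011 CC?F → skip
[5] flags=0011 HI?T → r2=0x59
[6] flags=0011 → (cmp)
[7] flags=0011 NE?T → r2=0xee
[8] flags=0011 GE?F → skip

FIX = (r2, 0xee)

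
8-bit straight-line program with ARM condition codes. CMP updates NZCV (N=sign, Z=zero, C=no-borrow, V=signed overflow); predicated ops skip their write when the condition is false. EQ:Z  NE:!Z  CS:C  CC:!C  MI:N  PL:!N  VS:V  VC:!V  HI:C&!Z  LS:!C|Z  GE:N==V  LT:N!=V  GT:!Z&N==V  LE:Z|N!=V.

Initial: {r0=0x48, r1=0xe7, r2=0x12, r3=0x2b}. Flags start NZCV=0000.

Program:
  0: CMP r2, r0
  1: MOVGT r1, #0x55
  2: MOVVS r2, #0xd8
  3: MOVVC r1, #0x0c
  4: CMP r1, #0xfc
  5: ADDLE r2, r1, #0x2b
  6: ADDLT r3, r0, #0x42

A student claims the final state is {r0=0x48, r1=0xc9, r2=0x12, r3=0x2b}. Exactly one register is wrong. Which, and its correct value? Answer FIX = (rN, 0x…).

[0] flags=1000 → (cmp)
[1] flags=1000 GT?F → skip
[2] flags=1000 VS?F → skip
[3] flags=1000 VC?T → r1=0x0c
[4] flags=0000 → (cmp)
[5] flags=0000 LE?F → skip
[6] flags=0000 LT?F → skip

FIX = (r1, 0x0c)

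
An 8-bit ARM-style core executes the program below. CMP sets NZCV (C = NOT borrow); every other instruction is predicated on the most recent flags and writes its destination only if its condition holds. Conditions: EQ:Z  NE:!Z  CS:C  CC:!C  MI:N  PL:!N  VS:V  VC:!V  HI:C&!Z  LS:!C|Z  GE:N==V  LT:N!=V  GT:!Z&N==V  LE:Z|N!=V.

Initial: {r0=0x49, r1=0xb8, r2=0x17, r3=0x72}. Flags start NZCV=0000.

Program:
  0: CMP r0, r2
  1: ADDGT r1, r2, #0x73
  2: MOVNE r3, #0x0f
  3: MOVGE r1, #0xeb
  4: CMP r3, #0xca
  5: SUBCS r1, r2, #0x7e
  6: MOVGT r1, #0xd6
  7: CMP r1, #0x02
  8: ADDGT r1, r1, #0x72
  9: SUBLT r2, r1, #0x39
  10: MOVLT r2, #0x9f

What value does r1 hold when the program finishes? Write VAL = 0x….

0: ✓ CMP  NZCV=0010
1: ✓ ADDGT  r1←0x8a
2: ✓ MOVNE  r3←0x0f
3: ✓ MOVGE  r1←0xeb
4: ✓ CMP  NZCV=0000
5: · SUBCS
6: ✓ MOVGT  r1←0xd6
7: ✓ CMP  NZCV=1010
8: · ADDGT
9: ✓ SUBLT  r2←0x9d
10: ✓ MOVLT  r2←0x9f

VAL = 0xd6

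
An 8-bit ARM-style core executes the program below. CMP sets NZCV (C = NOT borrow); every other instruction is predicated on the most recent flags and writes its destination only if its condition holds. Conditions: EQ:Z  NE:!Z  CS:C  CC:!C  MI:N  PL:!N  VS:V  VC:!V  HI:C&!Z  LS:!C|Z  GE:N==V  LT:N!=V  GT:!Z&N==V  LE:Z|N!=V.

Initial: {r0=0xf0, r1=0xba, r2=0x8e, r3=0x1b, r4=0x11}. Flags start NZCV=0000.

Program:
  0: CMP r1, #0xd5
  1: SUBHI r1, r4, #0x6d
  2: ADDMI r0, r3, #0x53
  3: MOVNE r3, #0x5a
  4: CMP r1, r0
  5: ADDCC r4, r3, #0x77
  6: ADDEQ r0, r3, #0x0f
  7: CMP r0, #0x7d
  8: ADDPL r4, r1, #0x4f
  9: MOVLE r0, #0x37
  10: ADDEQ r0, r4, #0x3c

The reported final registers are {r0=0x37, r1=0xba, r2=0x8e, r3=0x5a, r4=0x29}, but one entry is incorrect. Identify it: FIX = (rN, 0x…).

[0] flags=1000 → (cmp)
[1] flags=1000 HI?F → skip
[2] flags=1000 MI?T → r0=0x6e
[3] flags=1000 NE?T → r3=0x5a
[4] flags=0011 → (cmp)
[5] flags=0011 CC?F → skip
[6] flags=0011 EQ?F → skip
[7] flags=1000 → (cmp)
[8] flags=1000 PL?F → skip
[9] flags=1000 LE?T → r0=0x37
[10] flags=1000 EQ?F → skip

FIX = (r4, 0x11)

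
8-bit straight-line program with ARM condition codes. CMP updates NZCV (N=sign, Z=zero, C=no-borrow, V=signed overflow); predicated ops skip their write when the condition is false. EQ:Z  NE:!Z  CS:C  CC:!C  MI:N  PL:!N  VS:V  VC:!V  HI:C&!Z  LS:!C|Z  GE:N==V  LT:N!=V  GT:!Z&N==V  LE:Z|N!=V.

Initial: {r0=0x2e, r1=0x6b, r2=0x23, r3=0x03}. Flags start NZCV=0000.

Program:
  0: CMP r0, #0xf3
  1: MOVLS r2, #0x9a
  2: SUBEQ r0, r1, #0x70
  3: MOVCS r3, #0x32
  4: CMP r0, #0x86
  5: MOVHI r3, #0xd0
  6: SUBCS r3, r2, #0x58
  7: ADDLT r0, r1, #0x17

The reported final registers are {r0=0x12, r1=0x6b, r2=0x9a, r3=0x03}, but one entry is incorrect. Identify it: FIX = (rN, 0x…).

0: ✓ CMP  NZCV=0000
1: ✓ MOVLS  r2←0x9a
2: · SUBEQ
3: · MOVCS
4: ✓ CMP  NZCV=1001
5: · MOVHI
6: · SUBCS
7: · ADDLT

FIX = (r0, 0x2e)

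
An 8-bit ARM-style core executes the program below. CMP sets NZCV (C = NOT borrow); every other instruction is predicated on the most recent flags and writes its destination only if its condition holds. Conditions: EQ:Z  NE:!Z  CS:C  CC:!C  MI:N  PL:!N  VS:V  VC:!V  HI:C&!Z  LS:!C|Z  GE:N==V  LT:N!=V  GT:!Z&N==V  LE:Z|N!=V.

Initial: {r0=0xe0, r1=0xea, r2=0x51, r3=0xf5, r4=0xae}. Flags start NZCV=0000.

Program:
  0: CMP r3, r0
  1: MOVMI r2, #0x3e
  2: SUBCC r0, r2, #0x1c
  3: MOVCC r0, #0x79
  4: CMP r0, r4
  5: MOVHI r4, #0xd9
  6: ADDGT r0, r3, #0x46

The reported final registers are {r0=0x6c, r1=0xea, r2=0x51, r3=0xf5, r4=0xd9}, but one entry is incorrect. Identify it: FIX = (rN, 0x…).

0: ✓ CMP  NZCV=0010
1: · MOVMI
2: · SUBCC
3: · MOVCC
4: ✓ CMP  NZCV=0010
5: ✓ MOVHI  r4←0xd9
6: ✓ ADDGT  r0←0x3b

FIX = (r0, 0x3b)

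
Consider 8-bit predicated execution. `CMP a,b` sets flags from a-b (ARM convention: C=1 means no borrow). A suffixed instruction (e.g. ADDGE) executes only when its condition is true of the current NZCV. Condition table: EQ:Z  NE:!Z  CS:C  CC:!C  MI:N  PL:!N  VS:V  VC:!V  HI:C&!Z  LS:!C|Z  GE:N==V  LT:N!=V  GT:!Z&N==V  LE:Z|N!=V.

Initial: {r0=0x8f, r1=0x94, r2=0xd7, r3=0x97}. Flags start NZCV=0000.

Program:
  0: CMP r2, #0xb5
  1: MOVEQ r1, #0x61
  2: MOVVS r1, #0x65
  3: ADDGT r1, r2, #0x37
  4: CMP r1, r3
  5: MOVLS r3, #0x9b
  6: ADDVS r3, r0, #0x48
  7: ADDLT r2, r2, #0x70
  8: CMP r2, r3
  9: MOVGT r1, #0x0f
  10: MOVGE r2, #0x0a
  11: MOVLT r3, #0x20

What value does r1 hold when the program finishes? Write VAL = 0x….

VAL = 0x0f

0: ✓ CMP  NZCV=0010
1: · MOVEQ
2: · MOVVS
3: ✓ ADDGT  r1←0x0e
4: ✓ CMP  NZCV=0000
5: ✓ MOVLS  r3←0x9b
6: · ADDVS
7: · ADDLT
8: ✓ CMP  NZCV=0010
9: ✓ MOVGT  r1←0x0f
10: ✓ MOVGE  r2←0x0a
11: · MOVLT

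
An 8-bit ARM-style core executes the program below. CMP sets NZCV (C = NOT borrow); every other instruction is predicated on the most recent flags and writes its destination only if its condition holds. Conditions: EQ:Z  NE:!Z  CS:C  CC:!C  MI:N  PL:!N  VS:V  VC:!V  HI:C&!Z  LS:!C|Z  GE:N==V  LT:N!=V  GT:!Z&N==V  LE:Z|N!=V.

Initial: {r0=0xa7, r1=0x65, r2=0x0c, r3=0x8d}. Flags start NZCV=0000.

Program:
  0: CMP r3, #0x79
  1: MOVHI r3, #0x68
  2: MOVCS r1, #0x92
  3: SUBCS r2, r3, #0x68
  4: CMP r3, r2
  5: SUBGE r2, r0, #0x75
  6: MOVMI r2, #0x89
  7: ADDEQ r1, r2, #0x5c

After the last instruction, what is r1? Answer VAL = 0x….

0: ✓ CMP  NZCV=0011
1: ✓ MOVHI  r3←0x68
2: ✓ MOVCS  r1←0x92
3: ✓ SUBCS  r2←0x00
4: ✓ CMP  NZCV=0010
5: ✓ SUBGE  r2←0x32
6: · MOVMI
7: · ADDEQ

VAL = 0x92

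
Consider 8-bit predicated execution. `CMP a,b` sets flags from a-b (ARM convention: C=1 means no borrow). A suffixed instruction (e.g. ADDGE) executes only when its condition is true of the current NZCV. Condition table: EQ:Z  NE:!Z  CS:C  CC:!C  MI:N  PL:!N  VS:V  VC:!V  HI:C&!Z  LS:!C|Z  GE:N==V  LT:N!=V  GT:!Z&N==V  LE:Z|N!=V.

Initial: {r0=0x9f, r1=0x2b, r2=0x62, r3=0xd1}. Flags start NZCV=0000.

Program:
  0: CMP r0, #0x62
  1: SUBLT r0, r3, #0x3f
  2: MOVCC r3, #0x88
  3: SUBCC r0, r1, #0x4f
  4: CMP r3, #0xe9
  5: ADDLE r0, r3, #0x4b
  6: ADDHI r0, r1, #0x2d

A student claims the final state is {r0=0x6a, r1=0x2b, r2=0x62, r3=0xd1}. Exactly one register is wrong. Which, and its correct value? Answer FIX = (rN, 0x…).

0: ✓ CMP  NZCV=0011
1: ✓ SUBLT  r0←0x92
2: · MOVCC
3: · SUBCC
4: ✓ CMP  NZCV=1000
5: ✓ ADDLE  r0←0x1c
6: · ADDHI

FIX = (r0, 0x1c)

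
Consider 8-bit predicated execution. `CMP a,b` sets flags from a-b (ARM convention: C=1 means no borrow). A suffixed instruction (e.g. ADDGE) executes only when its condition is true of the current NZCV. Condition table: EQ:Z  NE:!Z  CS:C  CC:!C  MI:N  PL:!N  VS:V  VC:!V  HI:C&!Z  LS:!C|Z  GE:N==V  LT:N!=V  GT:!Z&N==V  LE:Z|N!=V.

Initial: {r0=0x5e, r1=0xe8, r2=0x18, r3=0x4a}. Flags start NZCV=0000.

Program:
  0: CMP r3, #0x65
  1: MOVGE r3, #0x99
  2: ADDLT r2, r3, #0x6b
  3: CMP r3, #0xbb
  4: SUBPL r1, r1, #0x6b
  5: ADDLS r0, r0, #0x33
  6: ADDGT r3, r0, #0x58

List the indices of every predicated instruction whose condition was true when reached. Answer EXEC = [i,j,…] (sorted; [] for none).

EXEC = [2,5,6]

0: ✓ CMP  NZCV=1000
1: · MOVGE
2: ✓ ADDLT  r2←0xb5
3: ✓ CMP  NZCV=1001
4: · SUBPL
5: ✓ ADDLS  r0←0x91
6: ✓ ADDGT  r3←0xe9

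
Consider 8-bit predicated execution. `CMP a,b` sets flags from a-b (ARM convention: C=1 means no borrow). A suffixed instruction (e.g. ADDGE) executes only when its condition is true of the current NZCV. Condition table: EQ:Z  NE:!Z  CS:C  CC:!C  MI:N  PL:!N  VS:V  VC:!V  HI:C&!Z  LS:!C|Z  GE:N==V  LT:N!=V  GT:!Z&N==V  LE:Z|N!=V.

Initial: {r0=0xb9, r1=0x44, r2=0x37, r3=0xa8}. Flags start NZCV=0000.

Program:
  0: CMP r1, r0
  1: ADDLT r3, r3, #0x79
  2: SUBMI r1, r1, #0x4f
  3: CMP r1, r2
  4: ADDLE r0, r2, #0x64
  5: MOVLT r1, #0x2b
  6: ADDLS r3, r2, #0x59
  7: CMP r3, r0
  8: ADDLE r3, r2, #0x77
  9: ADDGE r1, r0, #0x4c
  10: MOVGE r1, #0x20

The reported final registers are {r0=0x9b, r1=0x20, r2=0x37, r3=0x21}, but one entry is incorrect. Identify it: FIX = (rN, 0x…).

[0] flags=1001 → (cmp)
[1] flags=1001 LT?F → skip
[2] flags=1001 MI?T → r1=0xf5
[3] flags=1010 → (cmp)
[4] flags=1010 LE?T → r0=0x9b
[5] flags=1010 LT?T → r1=0x2b
[6] flags=1010 LS?F → skip
[7] flags=0010 → (cmp)
[8] flags=0010 LE?F → skip
[9] flags=0010 GE?T → r1=0xe7
[10] flags=0010 GE?T → r1=0x20

FIX = (r3, 0xa8)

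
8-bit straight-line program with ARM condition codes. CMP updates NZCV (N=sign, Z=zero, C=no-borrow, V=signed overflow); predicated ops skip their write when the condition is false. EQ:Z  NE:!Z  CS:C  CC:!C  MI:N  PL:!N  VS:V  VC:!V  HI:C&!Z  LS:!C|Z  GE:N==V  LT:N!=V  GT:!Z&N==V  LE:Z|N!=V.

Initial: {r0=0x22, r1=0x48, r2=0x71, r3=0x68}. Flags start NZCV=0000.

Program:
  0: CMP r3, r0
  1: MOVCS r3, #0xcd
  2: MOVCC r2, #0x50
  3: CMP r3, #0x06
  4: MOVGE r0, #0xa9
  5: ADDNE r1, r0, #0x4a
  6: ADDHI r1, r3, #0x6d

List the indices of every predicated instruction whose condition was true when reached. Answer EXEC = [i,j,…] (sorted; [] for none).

EXEC = [1,5,6]

[0] flags=0010 → (cmp)
[1] flags=0010 CS?T → r3=0xcd
[2] flags=0010 CC?F → skip
[3] flags=1010 → (cmp)
[4] flags=1010 GE?F → skip
[5] flags=1010 NE?T → r1=0x6c
[6] flags=1010 HI?T → r1=0x3a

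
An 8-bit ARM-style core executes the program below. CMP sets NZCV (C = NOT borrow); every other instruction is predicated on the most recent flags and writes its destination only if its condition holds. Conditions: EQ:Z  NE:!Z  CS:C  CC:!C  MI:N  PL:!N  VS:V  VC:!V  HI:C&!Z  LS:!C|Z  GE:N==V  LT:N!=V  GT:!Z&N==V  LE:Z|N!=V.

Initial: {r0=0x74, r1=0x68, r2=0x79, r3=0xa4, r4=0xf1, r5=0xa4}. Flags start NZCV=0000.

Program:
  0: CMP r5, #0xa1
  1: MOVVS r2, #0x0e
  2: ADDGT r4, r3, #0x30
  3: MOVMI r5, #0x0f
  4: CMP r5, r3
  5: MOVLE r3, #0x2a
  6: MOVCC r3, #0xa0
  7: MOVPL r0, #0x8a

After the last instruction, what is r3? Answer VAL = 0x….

VAL = 0x2a

0: ✓ CMP  NZCV=0010
1: · MOVVS
2: ✓ ADDGT  r4←0xd4
3: · MOVMI
4: ✓ CMP  NZCV=0110
5: ✓ MOVLE  r3←0x2a
6: · MOVCC
7: ✓ MOVPL  r0←0x8a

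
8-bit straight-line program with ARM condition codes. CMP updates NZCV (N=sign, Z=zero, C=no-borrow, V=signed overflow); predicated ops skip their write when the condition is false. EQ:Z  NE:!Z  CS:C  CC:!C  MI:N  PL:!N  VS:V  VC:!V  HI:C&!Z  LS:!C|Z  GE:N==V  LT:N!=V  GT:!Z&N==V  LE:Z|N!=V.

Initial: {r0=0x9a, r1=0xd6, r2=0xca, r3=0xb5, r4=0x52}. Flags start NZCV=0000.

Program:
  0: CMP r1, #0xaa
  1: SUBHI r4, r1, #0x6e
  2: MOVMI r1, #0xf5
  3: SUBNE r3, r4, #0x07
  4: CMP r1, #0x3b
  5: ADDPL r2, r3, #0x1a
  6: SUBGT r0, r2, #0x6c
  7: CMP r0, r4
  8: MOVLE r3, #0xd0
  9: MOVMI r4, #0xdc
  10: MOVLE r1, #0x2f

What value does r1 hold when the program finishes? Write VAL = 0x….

0: ✓ CMP  NZCV=0010
1: ✓ SUBHI  r4←0x68
2: · MOVMI
3: ✓ SUBNE  r3←0x61
4: ✓ CMP  NZCV=1010
5: · ADDPL
6: · SUBGT
7: ✓ CMP  NZCV=0011
8: ✓ MOVLE  r3←0xd0
9: · MOVMI
10: ✓ MOVLE  r1←0x2f

VAL = 0x2f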